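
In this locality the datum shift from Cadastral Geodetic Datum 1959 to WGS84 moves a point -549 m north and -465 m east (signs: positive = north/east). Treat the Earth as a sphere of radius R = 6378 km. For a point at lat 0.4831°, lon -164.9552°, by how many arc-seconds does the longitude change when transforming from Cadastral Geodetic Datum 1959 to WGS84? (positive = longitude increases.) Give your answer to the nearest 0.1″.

Δλ = -15.0″

At latitude 0.4831°, cos φ = 0.999964.
One radian of longitude at latitude φ spans R cos φ, so Δλ = ΔE / (R cos φ) = -465.0 / (6378000 × 0.999964) = -7.2909e-05 rad = -15.039″.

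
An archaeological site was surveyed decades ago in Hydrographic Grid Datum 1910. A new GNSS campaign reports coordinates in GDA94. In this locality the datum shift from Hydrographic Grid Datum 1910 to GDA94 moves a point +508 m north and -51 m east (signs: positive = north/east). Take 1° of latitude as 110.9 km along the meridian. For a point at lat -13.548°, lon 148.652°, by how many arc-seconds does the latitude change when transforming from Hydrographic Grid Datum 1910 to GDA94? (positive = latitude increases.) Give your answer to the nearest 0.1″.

1° of latitude = 110.9 km, so Δφ = 508.0 / 110900 = 0.0045807° = 16.491″.

Δφ = 16.5″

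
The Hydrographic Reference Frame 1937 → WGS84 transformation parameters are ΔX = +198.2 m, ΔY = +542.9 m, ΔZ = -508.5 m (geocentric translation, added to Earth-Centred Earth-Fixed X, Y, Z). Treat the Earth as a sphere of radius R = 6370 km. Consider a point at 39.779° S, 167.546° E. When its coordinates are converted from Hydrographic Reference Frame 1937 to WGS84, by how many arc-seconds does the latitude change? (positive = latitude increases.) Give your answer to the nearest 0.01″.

Δφ = -14.24″

sin φ = -0.639828, cos φ = 0.768518, sin λ = 0.215656, cos λ = -0.976469.
North component: ΔN = −sin φ cos λ·ΔX − sin φ sin λ·ΔY + cos φ·ΔZ = −(-0.639828)(-0.976469)(198.2) − (-0.639828)(0.215656)(542.9) + (0.768518)(-508.5) = -439.71 m.
1° of latitude spans πR/180 = 111177 m, so Δφ = -439.71 / 111177 × 3600 = -14.238″.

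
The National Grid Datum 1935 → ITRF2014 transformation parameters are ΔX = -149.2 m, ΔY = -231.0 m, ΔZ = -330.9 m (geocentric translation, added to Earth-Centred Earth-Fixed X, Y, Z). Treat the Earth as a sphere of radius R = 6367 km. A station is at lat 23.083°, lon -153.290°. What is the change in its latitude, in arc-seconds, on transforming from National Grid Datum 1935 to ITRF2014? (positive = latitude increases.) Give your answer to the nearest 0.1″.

Δφ = -12.9″

sin φ = 0.392064, cos φ = 0.919938, sin λ = -0.449475, cos λ = -0.893293.
North component: ΔN = −sin φ cos λ·ΔX − sin φ sin λ·ΔY + cos φ·ΔZ = −(0.392064)(-0.893293)(-149.2) − (0.392064)(-0.449475)(-231.0) + (0.919938)(-330.9) = -397.37 m.
1° of latitude spans πR/180 = 111125 m, so Δφ = -397.37 / 111125 × 3600 = -12.873″.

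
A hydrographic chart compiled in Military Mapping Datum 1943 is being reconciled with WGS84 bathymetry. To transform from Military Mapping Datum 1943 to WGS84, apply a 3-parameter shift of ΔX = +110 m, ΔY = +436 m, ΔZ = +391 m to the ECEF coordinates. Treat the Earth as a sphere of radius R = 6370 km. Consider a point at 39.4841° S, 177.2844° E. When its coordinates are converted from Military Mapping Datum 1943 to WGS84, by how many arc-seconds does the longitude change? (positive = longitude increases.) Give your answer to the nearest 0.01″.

sin φ = -0.635864, cos φ = 0.771801, sin λ = 0.047378, cos λ = -0.998877.
East component: ΔE = −sin λ·ΔX + cos λ·ΔY = −(0.047378)(110) + (-0.998877)(436) = -440.72 m.
1° of latitude spans πR/180 = 111177 m; at latitude φ, 1° of longitude spans that × cos φ = 85806.9 m, so Δλ = -440.72 / 85806.9 × 3600 = -18.490″.

Δλ = -18.49″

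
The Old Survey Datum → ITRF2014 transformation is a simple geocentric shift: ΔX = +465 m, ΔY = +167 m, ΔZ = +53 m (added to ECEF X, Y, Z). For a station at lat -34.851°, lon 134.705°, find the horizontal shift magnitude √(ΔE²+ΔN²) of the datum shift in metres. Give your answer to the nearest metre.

454 m

The local east axis at (φ, λ) is (−sin λ, cos λ, 0), so ΔE = −sin(134.705°)·465 + cos(134.705°)·167 = -447.97 m.
The local north axis is (−sin φ cos λ, −sin φ sin λ, cos φ), giving ΔN = -186.924 + 67.827 + 43.494 = -75.60 m.
Horizontal magnitude = √(ΔE² + ΔN²) = √((-447.97)² + (-75.60)²) = 454.31 m.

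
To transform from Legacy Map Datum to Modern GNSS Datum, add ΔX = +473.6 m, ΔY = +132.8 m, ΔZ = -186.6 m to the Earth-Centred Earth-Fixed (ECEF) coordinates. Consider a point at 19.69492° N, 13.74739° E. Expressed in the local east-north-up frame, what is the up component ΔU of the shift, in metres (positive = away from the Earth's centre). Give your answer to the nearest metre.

ΔU = 400 m

At φ = 19.69492°, λ = 13.74739°: sin φ = 0.337012, cos φ = 0.941500, sin λ = 0.237642, cos λ = 0.971353.
ΔU = cos φ cos λ·ΔX + cos φ sin λ·ΔY + sin φ·ΔZ = (0.941500)(0.971353)(473.6) + (0.941500)(0.237642)(132.8) + (0.337012)(-186.6) = 399.95 m.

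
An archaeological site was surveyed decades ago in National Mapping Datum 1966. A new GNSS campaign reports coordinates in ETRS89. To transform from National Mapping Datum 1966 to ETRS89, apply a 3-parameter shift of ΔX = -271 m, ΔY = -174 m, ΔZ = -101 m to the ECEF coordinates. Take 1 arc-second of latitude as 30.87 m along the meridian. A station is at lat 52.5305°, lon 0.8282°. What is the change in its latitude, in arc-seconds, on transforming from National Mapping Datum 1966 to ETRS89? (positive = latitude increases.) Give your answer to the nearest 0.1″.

sin φ = 0.793677, cos φ = 0.608339, sin λ = 0.014454, cos λ = 0.999896.
North component: ΔN = −sin φ cos λ·ΔX − sin φ sin λ·ΔY + cos φ·ΔZ = −(0.793677)(0.999896)(-271) − (0.793677)(0.014454)(-174) + (0.608339)(-101) = 155.62 m.
1° of latitude spans 3600 × 30.87 = 111132 m, so Δφ = 155.62 / 111132 × 3600 = 5.041″.

Δφ = 5.0″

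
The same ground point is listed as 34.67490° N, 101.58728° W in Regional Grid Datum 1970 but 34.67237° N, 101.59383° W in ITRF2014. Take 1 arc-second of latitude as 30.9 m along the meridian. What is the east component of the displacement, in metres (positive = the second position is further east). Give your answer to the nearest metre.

Δφ = 34.67237° − 34.67490° = -0.00253°; Δλ = -101.59383° − -101.58728° = -0.00655°.
1° of latitude = 3600 × 30.90 = 111240 m.
ΔN = Δφ × 111240 = -281.4 m; ΔE = Δλ × 111240 × cos(34.67490°) = -0.00655 × 111240 × 0.822393 = -599.2 m.

ΔE = -599 m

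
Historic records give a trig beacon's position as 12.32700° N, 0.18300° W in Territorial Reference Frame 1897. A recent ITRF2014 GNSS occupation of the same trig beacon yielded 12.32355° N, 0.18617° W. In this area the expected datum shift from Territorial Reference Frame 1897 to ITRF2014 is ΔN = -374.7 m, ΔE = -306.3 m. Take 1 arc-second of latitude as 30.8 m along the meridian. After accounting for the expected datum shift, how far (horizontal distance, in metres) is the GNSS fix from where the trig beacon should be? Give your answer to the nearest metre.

38 m

Observed coordinate differences: Δφ = -0.00345°, Δλ = -0.00317°.
Converting to metres (1° lat = 110880 m, cos φ = 0.976945): observed ΔN = -382.5 m, observed ΔE = -343.4 m.
Subtracting the expected shift leaves a residual of -382.5 − (-374.7) = -7.8 m north and -343.4 − (-306.3) = -37.1 m east.
Residual distance = √((-7.8)² + (-37.1)²) = 37.9 m.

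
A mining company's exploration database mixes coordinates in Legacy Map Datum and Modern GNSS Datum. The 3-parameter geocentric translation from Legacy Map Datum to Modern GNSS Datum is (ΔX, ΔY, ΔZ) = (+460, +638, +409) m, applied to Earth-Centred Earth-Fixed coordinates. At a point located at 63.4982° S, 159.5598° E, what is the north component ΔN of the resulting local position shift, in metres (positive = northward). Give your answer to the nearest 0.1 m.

At φ = -63.4982°, λ = 159.5598°: sin φ = -0.894920, cos φ = 0.446226, sin λ = 0.349230, cos λ = -0.937037.
ΔN = −sin φ cos λ·ΔX − sin φ sin λ·ΔY + cos φ·ΔZ = −(-0.894920)(-0.937037)(460) − (-0.894920)(0.349230)(638) + (0.446226)(409) = -3.84 m.

ΔN = -3.8 m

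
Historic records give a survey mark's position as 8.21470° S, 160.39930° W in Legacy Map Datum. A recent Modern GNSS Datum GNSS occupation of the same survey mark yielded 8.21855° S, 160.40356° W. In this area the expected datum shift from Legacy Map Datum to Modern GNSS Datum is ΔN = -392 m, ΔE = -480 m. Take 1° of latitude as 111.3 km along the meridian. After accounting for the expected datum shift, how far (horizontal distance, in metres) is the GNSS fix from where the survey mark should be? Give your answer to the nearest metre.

Observed coordinate differences: Δφ = -0.00385°, Δλ = -0.00426°.
Converting to metres (1° lat = 111300 m, cos φ = 0.989740): observed ΔN = -428.5 m, observed ΔE = -469.3 m.
Subtracting the expected shift leaves a residual of -428.5 − (-392) = -36.5 m north and -469.3 − (-480) = 10.7 m east.
Residual distance = √((-36.5)² + 10.7²) = 38.0 m.

38 m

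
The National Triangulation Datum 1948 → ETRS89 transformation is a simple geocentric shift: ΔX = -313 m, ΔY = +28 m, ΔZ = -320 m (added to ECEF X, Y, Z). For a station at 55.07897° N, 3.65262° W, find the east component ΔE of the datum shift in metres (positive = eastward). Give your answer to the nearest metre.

The local east axis at (φ, λ) is (−sin λ, cos λ, 0), so ΔE = −sin(-3.65262°)·(-313) + cos(-3.65262°)·28 = 8.00 m.

ΔE = 8 m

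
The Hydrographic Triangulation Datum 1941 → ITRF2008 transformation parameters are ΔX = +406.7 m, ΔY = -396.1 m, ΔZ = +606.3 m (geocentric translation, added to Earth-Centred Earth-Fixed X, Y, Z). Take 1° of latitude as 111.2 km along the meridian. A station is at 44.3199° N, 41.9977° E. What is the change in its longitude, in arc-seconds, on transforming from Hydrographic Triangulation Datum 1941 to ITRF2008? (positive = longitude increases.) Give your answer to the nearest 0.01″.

sin φ = 0.698664, cos φ = 0.715450, sin λ = 0.669101, cos λ = 0.743172.
East component: ΔE = −sin λ·ΔX + cos λ·ΔY = −(0.669101)(406.7) + (0.743172)(-396.1) = -566.49 m.
1° of latitude spans 111200 m; at latitude φ, 1° of longitude spans that × cos φ = 79558.1 m, so Δλ = -566.49 / 79558.1 × 3600 = -25.634″.

Δλ = -25.63″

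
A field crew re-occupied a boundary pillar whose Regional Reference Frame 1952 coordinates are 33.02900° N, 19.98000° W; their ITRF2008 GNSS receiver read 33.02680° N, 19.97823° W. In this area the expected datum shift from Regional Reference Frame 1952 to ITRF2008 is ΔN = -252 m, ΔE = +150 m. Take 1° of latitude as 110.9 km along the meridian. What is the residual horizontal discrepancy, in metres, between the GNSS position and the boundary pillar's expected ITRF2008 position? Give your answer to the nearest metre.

Observed coordinate differences: Δφ = -0.00220°, Δλ = +0.00177°.
Converting to metres (1° lat = 110900 m, cos φ = 0.838395): observed ΔN = -244.0 m, observed ΔE = 164.6 m.
Subtracting the expected shift leaves a residual of -244.0 − (-252) = 8.0 m north and 164.6 − (150) = 14.6 m east.
Residual distance = √(8.0² + 14.6²) = 16.6 m.

17 m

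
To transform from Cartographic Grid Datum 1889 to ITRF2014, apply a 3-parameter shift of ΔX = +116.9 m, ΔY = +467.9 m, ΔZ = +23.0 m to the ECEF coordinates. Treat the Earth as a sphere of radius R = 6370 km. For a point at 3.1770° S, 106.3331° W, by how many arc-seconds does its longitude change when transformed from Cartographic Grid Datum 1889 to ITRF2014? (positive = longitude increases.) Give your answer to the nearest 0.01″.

sin φ = -0.055421, cos φ = 0.998463, sin λ = -0.959643, cos λ = -0.281221.
East component: ΔE = −sin λ·ΔX + cos λ·ΔY = −(-0.959643)(116.9) + (-0.281221)(467.9) = -19.40 m.
1° of latitude spans πR/180 = 111177 m; at latitude φ, 1° of longitude spans that × cos φ = 111006.6 m, so Δλ = -19.40 / 111006.6 × 3600 = -0.629″.

Δλ = -0.63″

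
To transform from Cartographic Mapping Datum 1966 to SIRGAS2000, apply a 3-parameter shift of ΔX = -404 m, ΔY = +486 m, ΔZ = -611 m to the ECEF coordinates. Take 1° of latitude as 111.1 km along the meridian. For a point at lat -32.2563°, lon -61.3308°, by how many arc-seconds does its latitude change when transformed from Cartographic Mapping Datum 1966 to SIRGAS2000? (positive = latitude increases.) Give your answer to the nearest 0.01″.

sin φ = -0.533708, cos φ = 0.845669, sin λ = -0.877404, cos λ = 0.479752.
North component: ΔN = −sin φ cos λ·ΔX − sin φ sin λ·ΔY + cos φ·ΔZ = −(-0.533708)(0.479752)(-404) − (-0.533708)(-0.877404)(486) + (0.845669)(-611) = -847.73 m.
1° of latitude spans 111100 m, so Δφ = -847.73 / 111100 × 3600 = -27.469″.

Δφ = -27.47″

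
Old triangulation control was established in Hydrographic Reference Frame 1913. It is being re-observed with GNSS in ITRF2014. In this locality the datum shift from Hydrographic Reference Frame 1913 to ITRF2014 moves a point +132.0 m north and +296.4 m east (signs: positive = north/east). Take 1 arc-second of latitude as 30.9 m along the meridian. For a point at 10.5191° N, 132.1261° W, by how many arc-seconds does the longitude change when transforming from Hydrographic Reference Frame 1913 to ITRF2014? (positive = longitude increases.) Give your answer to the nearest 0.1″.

Δλ = 9.8″

At latitude 10.5191°, cos φ = 0.983194.
1″ of longitude at this latitude = 30.90 × cos φ = 30.3807 m, so Δλ = 296.4 / 30.3807 = 9.756″.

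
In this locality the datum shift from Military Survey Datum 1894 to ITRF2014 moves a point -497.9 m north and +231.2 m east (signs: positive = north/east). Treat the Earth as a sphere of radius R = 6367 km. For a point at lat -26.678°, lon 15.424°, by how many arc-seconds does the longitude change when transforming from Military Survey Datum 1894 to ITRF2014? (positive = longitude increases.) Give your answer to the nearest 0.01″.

At latitude -26.678°, cos φ = 0.893544.
One radian of longitude at latitude φ spans R cos φ, so Δλ = ΔE / (R cos φ) = 231.2 / (6367000 × 0.893544) = 4.0638e-05 rad = 8.382″.

Δλ = 8.38″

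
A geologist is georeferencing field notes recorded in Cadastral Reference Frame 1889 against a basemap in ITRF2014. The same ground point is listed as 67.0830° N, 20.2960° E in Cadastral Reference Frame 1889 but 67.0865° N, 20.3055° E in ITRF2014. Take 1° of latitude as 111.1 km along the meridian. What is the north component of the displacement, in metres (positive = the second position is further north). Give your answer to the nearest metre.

ΔN = 389 m

Δφ = 67.0865° − 67.0830° = +0.0035°; Δλ = 20.3055° − 20.2960° = +0.0095°.
ΔN = Δφ × 111100 = 388.9 m; ΔE = Δλ × 111100 × cos(67.0830°) = +0.0095 × 111100 × 0.389397 = 411.0 m.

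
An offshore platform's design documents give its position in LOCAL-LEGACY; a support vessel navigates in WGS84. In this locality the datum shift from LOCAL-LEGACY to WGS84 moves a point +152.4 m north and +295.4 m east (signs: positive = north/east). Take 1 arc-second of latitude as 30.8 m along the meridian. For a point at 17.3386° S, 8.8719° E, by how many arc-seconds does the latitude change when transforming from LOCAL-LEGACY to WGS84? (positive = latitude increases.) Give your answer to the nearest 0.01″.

1″ of latitude = 30.80 m, so Δφ = 152.4 / 30.80 = 4.948″.

Δφ = 4.95″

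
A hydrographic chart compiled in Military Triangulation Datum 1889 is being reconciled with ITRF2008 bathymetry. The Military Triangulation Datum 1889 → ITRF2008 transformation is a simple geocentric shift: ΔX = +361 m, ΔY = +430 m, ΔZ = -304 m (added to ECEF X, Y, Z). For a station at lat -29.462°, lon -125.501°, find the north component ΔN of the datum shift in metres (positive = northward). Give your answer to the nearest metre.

ΔN = -540 m

At φ = -29.462°, λ = -125.501°: sin φ = -0.491846, cos φ = 0.870682, sin λ = -0.814105, cos λ = -0.580717.
ΔN = −sin φ cos λ·ΔX − sin φ sin λ·ΔY + cos φ·ΔZ = −(-0.491846)(-0.580717)(361) − (-0.491846)(-0.814105)(430) + (0.870682)(-304) = -539.98 m.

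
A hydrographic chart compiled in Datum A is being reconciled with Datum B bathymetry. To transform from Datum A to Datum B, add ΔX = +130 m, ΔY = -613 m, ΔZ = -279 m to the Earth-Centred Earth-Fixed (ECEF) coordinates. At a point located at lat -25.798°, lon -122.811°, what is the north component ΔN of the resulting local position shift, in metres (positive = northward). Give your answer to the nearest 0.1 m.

ΔN = -57.6 m

The local north axis is (−sin φ cos λ, −sin φ sin λ, cos φ), giving ΔN = -30.657 + 224.216 − 251.193 = -57.63 m.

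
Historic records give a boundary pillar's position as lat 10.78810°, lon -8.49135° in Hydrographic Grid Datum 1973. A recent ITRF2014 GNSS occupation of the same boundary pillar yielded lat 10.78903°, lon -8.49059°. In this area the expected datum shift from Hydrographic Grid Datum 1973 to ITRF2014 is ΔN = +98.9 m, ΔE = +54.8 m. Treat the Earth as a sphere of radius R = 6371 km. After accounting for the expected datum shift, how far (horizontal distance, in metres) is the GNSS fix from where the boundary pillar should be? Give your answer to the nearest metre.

29 m

Observed coordinate differences: Δφ = +0.00093°, Δλ = +0.00076°.
Converting to metres (1° lat = 111195 m, cos φ = 0.982326): observed ΔN = 103.4 m, observed ΔE = 83.0 m.
Subtracting the expected shift leaves a residual of 103.4 − (98.9) = 4.5 m north and 83.0 − (54.8) = 28.2 m east.
Residual distance = √(4.5² + 28.2²) = 28.6 m.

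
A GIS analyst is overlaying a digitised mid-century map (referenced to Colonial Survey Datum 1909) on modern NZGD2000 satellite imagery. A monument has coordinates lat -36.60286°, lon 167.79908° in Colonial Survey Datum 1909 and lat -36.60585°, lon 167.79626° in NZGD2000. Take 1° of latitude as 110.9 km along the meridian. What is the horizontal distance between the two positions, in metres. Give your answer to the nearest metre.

416 m

Δφ = -36.60585° − -36.60286° = -0.00299°; Δλ = 167.79626° − 167.79908° = -0.00282°.
ΔN = Δφ × 110900 = -331.6 m; ΔE = Δλ × 110900 × cos(-36.60286°) = -0.00282 × 110900 × 0.802788 = -251.1 m.
Distance = √(ΔE² + ΔN²) = √((-251.1)² + (-331.6)²) = 415.9 m.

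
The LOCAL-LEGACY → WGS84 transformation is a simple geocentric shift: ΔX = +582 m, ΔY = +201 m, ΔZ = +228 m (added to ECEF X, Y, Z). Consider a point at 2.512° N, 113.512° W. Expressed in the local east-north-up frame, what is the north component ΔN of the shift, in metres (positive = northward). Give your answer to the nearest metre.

The local north axis is (−sin φ cos λ, −sin φ sin λ, cos φ), giving ΔN = 10.176 + 8.078 + 227.781 = 246.04 m.

ΔN = 246 m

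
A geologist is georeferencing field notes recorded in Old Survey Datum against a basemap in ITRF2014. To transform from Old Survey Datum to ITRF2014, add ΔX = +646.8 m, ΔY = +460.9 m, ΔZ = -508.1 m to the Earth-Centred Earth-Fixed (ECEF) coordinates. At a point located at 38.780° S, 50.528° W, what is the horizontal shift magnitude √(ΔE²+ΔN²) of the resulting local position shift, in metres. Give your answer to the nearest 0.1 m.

870.8 m

At φ = -38.780°, λ = -50.528°: sin φ = -0.626332, cos φ = 0.779557, sin λ = -0.771935, cos λ = 0.635701.
ΔE = −sin λ·ΔX + cos λ·ΔY = −(-0.771935)·(646.8) + (0.635701)·(460.9) = 792.28 m.
ΔN = −sin φ cos λ·ΔX − sin φ sin λ·ΔY + cos φ·ΔZ = −(-0.626332)(0.635701)(646.8) − (-0.626332)(-0.771935)(460.9) + (0.779557)(-508.1) = -361.40 m.
Horizontal magnitude = √(ΔE² + ΔN²) = √(792.28² + (-361.40)²) = 870.82 m.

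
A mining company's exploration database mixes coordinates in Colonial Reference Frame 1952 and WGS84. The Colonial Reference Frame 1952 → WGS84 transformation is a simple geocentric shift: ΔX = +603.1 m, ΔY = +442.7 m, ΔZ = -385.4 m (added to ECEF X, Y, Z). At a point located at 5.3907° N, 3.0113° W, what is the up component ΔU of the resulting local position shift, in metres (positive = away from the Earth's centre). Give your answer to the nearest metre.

ΔU = 540 m

The local up (radial) axis is (cos φ cos λ, cos φ sin λ, sin φ), giving ΔU = 599.604 − 23.153 − 36.207 = 540.24 m.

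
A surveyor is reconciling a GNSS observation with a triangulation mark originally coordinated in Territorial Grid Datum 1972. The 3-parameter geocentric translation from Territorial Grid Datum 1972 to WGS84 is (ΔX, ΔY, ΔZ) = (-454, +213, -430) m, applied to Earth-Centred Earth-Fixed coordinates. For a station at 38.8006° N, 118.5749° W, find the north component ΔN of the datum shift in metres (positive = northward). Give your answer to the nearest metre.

The local north axis is (−sin φ cos λ, −sin φ sin λ, cos φ), giving ΔN = -136.070 + 117.211 − 335.113 = -353.97 m.

ΔN = -354 m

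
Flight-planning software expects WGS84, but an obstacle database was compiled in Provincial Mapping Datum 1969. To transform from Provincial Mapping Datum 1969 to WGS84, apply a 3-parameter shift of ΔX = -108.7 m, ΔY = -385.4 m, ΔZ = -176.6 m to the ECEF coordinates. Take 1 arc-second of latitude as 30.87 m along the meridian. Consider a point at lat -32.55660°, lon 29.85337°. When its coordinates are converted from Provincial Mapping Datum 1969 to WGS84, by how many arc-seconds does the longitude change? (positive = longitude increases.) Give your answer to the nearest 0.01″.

Δλ = -10.77″

sin φ = -0.538132, cos φ = 0.842860, sin λ = 0.497782, cos λ = 0.867302.
East component: ΔE = −sin λ·ΔX + cos λ·ΔY = −(0.497782)(-108.7) + (0.867302)(-385.4) = -280.15 m.
1° of latitude spans 3600 × 30.87 = 111132 m; at latitude φ, 1° of longitude spans that × cos φ = 93668.7 m, so Δλ = -280.15 / 93668.7 × 3600 = -10.767″.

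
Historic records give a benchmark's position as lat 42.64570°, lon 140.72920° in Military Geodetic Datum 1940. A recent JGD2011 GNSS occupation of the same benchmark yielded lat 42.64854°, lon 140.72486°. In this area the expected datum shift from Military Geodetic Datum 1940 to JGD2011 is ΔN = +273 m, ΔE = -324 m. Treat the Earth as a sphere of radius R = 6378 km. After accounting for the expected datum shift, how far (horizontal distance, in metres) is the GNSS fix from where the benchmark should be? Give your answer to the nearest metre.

53 m

Observed coordinate differences: Δφ = +0.00284°, Δλ = -0.00434°.
Converting to metres (1° lat = 111317 m, cos φ = 0.735557): observed ΔN = 316.1 m, observed ΔE = -355.4 m.
Subtracting the expected shift leaves a residual of 316.1 − (273) = 43.1 m north and -355.4 − (-324) = -31.4 m east.
Residual distance = √(43.1² + (-31.4)²) = 53.3 m.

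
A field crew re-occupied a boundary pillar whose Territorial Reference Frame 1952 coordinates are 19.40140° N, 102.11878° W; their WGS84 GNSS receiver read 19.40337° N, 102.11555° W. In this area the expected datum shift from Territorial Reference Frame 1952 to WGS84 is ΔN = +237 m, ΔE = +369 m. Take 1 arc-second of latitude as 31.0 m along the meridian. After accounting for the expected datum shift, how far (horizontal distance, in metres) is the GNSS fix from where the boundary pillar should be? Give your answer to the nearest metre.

Observed coordinate differences: Δφ = +0.00197°, Δλ = +0.00323°.
Converting to metres (1° lat = 111600 m, cos φ = 0.943215): observed ΔN = 219.9 m, observed ΔE = 340.0 m.
Subtracting the expected shift leaves a residual of 219.9 − (237) = -17.1 m north and 340.0 − (369) = -29.0 m east.
Residual distance = √((-17.1)² + (-29.0)²) = 33.7 m.

34 m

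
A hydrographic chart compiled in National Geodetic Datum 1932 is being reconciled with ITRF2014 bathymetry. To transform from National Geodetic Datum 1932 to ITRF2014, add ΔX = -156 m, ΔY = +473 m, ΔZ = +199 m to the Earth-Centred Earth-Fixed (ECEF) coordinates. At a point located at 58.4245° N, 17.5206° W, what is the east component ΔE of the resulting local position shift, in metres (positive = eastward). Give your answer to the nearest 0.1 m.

The local east axis at (φ, λ) is (−sin λ, cos λ, 0), so ΔE = −sin(-17.5206°)·(-156) + cos(-17.5206°)·473 = 404.09 m.

ΔE = 404.1 m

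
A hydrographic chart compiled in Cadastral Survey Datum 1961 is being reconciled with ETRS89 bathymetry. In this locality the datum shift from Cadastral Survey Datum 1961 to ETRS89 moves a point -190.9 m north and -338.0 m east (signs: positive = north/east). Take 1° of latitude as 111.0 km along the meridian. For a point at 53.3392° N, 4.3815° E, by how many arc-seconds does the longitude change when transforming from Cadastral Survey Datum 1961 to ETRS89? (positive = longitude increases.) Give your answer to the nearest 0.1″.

Δλ = -18.4″

At latitude 53.3392°, cos φ = 0.597076.
1° of longitude at this latitude = 111.0 × cos φ = 66.28 km, so Δλ = -338.0 / 66275.5 = -0.0050999° = -18.360″.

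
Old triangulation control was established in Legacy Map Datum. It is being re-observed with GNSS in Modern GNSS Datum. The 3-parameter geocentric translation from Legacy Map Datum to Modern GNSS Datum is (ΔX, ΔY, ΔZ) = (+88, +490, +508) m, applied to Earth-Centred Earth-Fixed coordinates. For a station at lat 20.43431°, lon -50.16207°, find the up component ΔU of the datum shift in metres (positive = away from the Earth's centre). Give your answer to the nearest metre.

At φ = 20.43431°, λ = -50.16207°: sin φ = 0.349133, cos φ = 0.937073, sin λ = -0.767860, cos λ = 0.640618.
ΔU = cos φ cos λ·ΔX + cos φ sin λ·ΔY + sin φ·ΔZ = (0.937073)(0.640618)(88) + (0.937073)(-0.767860)(490) + (0.349133)(508) = -122.39 m.

ΔU = -122 m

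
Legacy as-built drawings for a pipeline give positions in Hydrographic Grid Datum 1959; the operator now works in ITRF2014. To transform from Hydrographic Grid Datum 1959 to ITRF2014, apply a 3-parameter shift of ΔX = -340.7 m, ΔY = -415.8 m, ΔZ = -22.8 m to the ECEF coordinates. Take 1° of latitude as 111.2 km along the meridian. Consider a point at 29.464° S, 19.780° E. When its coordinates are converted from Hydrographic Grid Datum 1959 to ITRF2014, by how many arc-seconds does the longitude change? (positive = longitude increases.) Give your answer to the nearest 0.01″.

sin φ = -0.491877, cos φ = 0.870665, sin λ = 0.338409, cos λ = 0.940999.
East component: ΔE = −sin λ·ΔX + cos λ·ΔY = −(0.338409)(-340.7) + (0.940999)(-415.8) = -275.97 m.
1° of latitude spans 111200 m; at latitude φ, 1° of longitude spans that × cos φ = 96817.9 m, so Δλ = -275.97 / 96817.9 × 3600 = -10.261″.

Δλ = -10.26″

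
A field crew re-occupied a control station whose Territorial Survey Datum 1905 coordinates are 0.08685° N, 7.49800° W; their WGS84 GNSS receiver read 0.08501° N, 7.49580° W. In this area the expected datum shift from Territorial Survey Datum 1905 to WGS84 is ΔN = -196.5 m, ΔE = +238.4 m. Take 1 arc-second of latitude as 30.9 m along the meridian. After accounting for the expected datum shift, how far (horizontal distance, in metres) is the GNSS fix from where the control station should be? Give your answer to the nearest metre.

10 m

Observed coordinate differences: Δφ = -0.00184°, Δλ = +0.00220°.
Converting to metres (1° lat = 111240 m, cos φ = 0.999999): observed ΔN = -204.7 m, observed ΔE = 244.7 m.
Subtracting the expected shift leaves a residual of -204.7 − (-196.5) = -8.2 m north and 244.7 − (238.4) = 6.3 m east.
Residual distance = √((-8.2)² + 6.3²) = 10.3 m.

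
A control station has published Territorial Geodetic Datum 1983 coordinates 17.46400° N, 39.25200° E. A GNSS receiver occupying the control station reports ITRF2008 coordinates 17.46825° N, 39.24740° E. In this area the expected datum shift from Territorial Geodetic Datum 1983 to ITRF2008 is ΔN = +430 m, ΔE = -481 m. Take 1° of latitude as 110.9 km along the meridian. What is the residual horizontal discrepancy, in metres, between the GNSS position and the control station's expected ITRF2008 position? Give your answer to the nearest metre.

42 m

Observed coordinate differences: Δφ = +0.00425°, Δλ = -0.00460°.
Converting to metres (1° lat = 110900 m, cos φ = 0.953906): observed ΔN = 471.3 m, observed ΔE = -486.6 m.
Subtracting the expected shift leaves a residual of 471.3 − (430) = 41.3 m north and -486.6 − (-481) = -5.6 m east.
Residual distance = √(41.3² + (-5.6)²) = 41.7 m.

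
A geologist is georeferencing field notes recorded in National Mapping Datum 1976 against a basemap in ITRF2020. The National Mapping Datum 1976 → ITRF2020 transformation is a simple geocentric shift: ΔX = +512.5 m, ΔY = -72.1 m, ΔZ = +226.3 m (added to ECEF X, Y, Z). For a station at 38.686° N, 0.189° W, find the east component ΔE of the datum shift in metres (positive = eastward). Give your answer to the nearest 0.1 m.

ΔE = -70.4 m

The local east axis at (φ, λ) is (−sin λ, cos λ, 0), so ΔE = −sin(-0.189°)·512.5 + cos(-0.189°)·(-72.1) = -70.41 m.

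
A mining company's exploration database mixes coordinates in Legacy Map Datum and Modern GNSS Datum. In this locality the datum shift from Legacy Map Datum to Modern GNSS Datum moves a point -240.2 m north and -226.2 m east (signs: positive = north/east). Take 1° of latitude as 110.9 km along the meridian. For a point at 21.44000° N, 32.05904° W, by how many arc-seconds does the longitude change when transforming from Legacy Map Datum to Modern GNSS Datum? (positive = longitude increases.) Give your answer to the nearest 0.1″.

Δλ = -7.9″

At latitude 21.44000°, cos φ = 0.930801.
1° of longitude at this latitude = 110.9 × cos φ = 103.23 km, so Δλ = -226.2 / 103225.8 = -0.0021913° = -7.889″.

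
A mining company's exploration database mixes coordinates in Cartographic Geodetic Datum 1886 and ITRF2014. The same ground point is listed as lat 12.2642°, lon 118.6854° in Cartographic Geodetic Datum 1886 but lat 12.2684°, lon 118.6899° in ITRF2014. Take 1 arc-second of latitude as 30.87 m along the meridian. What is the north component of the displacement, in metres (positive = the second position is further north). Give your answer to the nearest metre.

ΔN = 467 m

Δφ = 12.2684° − 12.2642° = +0.0042°; Δλ = 118.6899° − 118.6854° = +0.0045°.
1° of latitude = 3600 × 30.87 = 111132 m.
ΔN = Δφ × 111132 = 466.8 m; ΔE = Δλ × 111132 × cos(12.2642°) = +0.0045 × 111132 × 0.977178 = 488.7 m.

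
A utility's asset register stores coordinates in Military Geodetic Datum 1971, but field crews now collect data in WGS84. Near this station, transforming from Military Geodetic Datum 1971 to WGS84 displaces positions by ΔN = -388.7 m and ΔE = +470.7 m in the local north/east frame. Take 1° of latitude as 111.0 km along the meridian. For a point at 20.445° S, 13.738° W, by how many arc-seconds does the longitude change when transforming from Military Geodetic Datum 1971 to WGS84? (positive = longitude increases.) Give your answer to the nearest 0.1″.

Δλ = 16.3″

At latitude -20.445°, cos φ = 0.937008.
1° of longitude at this latitude = 111.0 × cos φ = 104.01 km, so Δλ = 470.7 / 104007.9 = 0.0045256° = 16.292″.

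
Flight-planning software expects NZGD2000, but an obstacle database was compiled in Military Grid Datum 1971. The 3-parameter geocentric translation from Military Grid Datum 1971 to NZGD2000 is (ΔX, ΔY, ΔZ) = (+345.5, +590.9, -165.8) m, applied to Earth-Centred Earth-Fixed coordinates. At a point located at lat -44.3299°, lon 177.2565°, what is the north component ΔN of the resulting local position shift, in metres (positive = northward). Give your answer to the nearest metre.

The local north axis is (−sin φ cos λ, −sin φ sin λ, cos φ), giving ΔN = -241.155 + 19.764 − 118.601 = -339.99 m.

ΔN = -340 m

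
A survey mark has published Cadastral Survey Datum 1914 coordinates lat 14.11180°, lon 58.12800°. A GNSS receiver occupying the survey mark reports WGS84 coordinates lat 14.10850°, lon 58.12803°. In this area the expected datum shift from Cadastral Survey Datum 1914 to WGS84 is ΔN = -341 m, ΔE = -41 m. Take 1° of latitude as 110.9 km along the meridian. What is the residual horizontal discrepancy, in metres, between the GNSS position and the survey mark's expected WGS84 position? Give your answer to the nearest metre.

51 m

Observed coordinate differences: Δφ = -0.00330°, Δλ = +0.00003°.
Converting to metres (1° lat = 110900 m, cos φ = 0.969822): observed ΔN = -366.0 m, observed ΔE = 3.2 m.
Subtracting the expected shift leaves a residual of -366.0 − (-341) = -25.0 m north and 3.2 − (-41) = 44.2 m east.
Residual distance = √((-25.0)² + 44.2²) = 50.8 m.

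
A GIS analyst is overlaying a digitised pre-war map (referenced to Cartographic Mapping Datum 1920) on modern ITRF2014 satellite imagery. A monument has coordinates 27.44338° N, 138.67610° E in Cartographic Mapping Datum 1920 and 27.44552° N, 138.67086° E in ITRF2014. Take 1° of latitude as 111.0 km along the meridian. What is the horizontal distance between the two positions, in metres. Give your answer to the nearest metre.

Δφ = 27.44552° − 27.44338° = +0.00214°; Δλ = 138.67086° − 138.67610° = -0.00524°.
ΔN = Δφ × 111000 = 237.5 m; ΔE = Δλ × 111000 × cos(27.44338°) = -0.00524 × 111000 × 0.887467 = -516.2 m.
Distance = √(ΔE² + ΔN²) = √((-516.2)² + 237.5²) = 568.2 m.

568 m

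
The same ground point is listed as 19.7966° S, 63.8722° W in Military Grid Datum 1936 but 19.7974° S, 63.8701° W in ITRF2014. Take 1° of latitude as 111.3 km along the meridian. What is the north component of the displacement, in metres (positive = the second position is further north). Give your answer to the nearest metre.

ΔN = -89 m

Δφ = -19.7974° − -19.7966° = -0.0008°; Δλ = -63.8701° − -63.8722° = +0.0021°.
ΔN = Δφ × 111300 = -89.0 m; ΔE = Δλ × 111300 × cos(-19.7966°) = +0.0021 × 111300 × 0.940901 = 219.9 m.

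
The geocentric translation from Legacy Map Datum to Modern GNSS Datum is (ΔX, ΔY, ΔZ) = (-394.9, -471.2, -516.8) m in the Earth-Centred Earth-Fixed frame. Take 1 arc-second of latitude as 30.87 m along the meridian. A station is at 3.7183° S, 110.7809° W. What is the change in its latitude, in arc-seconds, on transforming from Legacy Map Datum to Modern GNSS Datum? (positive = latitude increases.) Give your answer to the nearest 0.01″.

Δφ = -15.49″

sin φ = -0.064851, cos φ = 0.997895, sin λ = -0.934944, cos λ = -0.354795.
North component: ΔN = −sin φ cos λ·ΔX − sin φ sin λ·ΔY + cos φ·ΔZ = −(-0.064851)(-0.354795)(-394.9) − (-0.064851)(-0.934944)(-471.2) + (0.997895)(-516.8) = -478.06 m.
1° of latitude spans 3600 × 30.87 = 111132 m, so Δφ = -478.06 / 111132 × 3600 = -15.486″.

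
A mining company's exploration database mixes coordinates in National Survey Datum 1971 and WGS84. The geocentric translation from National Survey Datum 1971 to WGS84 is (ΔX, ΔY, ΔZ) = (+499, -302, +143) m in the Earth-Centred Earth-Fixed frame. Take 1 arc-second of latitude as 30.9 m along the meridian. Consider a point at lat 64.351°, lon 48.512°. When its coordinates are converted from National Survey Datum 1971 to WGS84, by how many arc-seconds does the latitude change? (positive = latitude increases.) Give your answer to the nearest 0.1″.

Δφ = -1.0″

sin φ = 0.901463, cos φ = 0.432857, sin λ = 0.749094, cos λ = 0.662463.
North component: ΔN = −sin φ cos λ·ΔX − sin φ sin λ·ΔY + cos φ·ΔZ = −(0.901463)(0.662463)(499) − (0.901463)(0.749094)(-302) + (0.432857)(143) = -32.16 m.
1° of latitude spans 3600 × 30.90 = 111240 m, so Δφ = -32.16 / 111240 × 3600 = -1.041″.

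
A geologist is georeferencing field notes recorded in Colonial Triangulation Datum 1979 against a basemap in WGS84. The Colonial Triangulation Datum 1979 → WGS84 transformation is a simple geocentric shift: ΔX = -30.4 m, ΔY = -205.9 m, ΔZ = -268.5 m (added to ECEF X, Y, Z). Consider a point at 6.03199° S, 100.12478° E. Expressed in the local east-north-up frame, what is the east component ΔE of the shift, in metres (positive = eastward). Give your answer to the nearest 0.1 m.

ΔE = 66.1 m

The local east axis at (φ, λ) is (−sin λ, cos λ, 0), so ΔE = −sin(100.12478°)·(-30.4) + cos(100.12478°)·(-205.9) = 66.12 m.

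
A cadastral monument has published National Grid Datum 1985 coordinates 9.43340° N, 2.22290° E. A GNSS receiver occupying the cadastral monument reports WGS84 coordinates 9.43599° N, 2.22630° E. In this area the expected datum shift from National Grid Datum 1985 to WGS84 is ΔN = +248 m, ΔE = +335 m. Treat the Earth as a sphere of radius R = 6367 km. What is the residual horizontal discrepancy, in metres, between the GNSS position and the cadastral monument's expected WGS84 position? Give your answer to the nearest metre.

Observed coordinate differences: Δφ = +0.00259°, Δλ = +0.00340°.
Converting to metres (1° lat = 111125 m, cos φ = 0.986477): observed ΔN = 287.8 m, observed ΔE = 372.7 m.
Subtracting the expected shift leaves a residual of 287.8 − (248) = 39.8 m north and 372.7 − (335) = 37.7 m east.
Residual distance = √(39.8² + 37.7²) = 54.8 m.

55 m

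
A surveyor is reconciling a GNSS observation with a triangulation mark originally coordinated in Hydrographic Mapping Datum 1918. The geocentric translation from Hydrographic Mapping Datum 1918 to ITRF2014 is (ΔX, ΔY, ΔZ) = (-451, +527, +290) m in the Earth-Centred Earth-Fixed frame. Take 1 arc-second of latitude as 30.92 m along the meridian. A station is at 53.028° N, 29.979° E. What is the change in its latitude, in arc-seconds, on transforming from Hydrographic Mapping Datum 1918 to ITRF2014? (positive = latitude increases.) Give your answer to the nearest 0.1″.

sin φ = 0.798930, cos φ = 0.601425, sin λ = 0.499683, cos λ = 0.866209.
North component: ΔN = −sin φ cos λ·ΔX − sin φ sin λ·ΔY + cos φ·ΔZ = −(0.798930)(0.866209)(-451) − (0.798930)(0.499683)(527) + (0.601425)(290) = 276.14 m.
1° of latitude spans 3600 × 30.92 = 111312 m, so Δφ = 276.14 / 111312 × 3600 = 8.931″.

Δφ = 8.9″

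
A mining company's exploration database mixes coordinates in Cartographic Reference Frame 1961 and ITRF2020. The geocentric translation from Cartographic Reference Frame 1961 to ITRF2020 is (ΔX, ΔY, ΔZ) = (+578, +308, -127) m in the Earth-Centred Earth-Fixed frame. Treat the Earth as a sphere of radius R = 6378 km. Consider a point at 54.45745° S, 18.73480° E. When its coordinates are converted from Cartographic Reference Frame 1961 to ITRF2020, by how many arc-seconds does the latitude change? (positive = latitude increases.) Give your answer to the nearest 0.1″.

sin φ = -0.813684, cos φ = 0.581307, sin λ = 0.321188, cos λ = 0.947015.
North component: ΔN = −sin φ cos λ·ΔX − sin φ sin λ·ΔY + cos φ·ΔZ = −(-0.813684)(0.947015)(578) − (-0.813684)(0.321188)(308) + (0.581307)(-127) = 452.06 m.
1° of latitude spans πR/180 = 111317 m, so Δφ = 452.06 / 111317 × 3600 = 14.620″.

Δφ = 14.6″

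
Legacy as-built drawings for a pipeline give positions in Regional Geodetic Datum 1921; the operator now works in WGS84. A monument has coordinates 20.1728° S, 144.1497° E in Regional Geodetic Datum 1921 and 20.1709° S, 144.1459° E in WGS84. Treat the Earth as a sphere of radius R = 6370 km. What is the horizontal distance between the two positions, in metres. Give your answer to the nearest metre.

Δφ = -20.1709° − -20.1728° = +0.0019°; Δλ = 144.1459° − 144.1497° = -0.0038°.
1° along a meridian = πR/180 = 111177 m.
ΔN = Δφ × 111177 = 211.2 m; ΔE = Δλ × 111177 × cos(-20.1728°) = -0.0038 × 111177 × 0.938657 = -396.6 m.
Distance = √(ΔE² + ΔN²) = √((-396.6)² + 211.2²) = 449.3 m.

449 m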